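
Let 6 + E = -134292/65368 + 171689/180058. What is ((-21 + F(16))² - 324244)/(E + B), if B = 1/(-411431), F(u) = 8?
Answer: 32694817913163740225/716383649104634 ≈ 45639.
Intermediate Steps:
E = -5223598153/735626959 (E = -6 + (-134292/65368 + 171689/180058) = -6 + (-134292*1/65368 + 171689*(1/180058)) = -6 + (-33573/16342 + 171689/180058) = -6 - 809836399/735626959 = -5223598153/735626959 ≈ -7.1009)
B = -1/411431 ≈ -2.4305e-6
((-21 + F(16))² - 324244)/(E + B) = ((-21 + 8)² - 324244)/(-5223598153/735626959 - 1/411431) = ((-13)² - 324244)/(-2149150947313902/302659735368329) = (169 - 324244)*(-302659735368329/2149150947313902) = -324075*(-302659735368329/2149150947313902) = 32694817913163740225/716383649104634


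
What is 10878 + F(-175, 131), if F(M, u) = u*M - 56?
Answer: -12103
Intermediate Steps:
F(M, u) = -56 + M*u (F(M, u) = M*u - 56 = -56 + M*u)
10878 + F(-175, 131) = 10878 + (-56 - 175*131) = 10878 + (-56 - 22925) = 10878 - 22981 = -12103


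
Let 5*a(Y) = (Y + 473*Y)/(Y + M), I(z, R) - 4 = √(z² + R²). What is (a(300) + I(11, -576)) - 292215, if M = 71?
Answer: -108381841/371 + √331897 ≈ -2.9156e+5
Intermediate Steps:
I(z, R) = 4 + √(R² + z²) (I(z, R) = 4 + √(z² + R²) = 4 + √(R² + z²))
a(Y) = 474*Y/(5*(71 + Y)) (a(Y) = ((Y + 473*Y)/(Y + 71))/5 = ((474*Y)/(71 + Y))/5 = (474*Y/(71 + Y))/5 = 474*Y/(5*(71 + Y)))
(a(300) + I(11, -576)) - 292215 = ((474/5)*300/(71 + 300) + (4 + √((-576)² + 11²))) - 292215 = ((474/5)*300/371 + (4 + √(331776 + 121))) - 292215 = ((474/5)*300*(1/371) + (4 + √331897)) - 292215 = (28440/371 + (4 + √331897)) - 292215 = (29924/371 + √331897) - 292215 = -108381841/371 + √331897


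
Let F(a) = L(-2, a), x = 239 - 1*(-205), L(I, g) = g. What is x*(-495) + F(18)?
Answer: -219762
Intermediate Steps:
x = 444 (x = 239 + 205 = 444)
F(a) = a
x*(-495) + F(18) = 444*(-495) + 18 = -219780 + 18 = -219762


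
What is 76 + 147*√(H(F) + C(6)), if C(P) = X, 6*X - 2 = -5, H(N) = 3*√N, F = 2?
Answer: 76 + 147*√(-2 + 12*√2)/2 ≈ 360.38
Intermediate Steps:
X = -½ (X = ⅓ + (⅙)*(-5) = ⅓ - ⅚ = -½ ≈ -0.50000)
C(P) = -½
76 + 147*√(H(F) + C(6)) = 76 + 147*√(3*√2 - ½) = 76 + 147*√(-½ + 3*√2)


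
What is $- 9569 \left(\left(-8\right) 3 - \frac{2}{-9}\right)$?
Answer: $\frac{2047766}{9} \approx 2.2753 \cdot 10^{5}$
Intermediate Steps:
$- 9569 \left(\left(-8\right) 3 - \frac{2}{-9}\right) = - 9569 \left(-24 - - \frac{2}{9}\right) = - 9569 \left(-24 + \frac{2}{9}\right) = \left(-9569\right) \left(- \frac{214}{9}\right) = \frac{2047766}{9}$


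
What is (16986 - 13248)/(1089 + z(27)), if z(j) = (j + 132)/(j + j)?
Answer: 67284/19655 ≈ 3.4233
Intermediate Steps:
z(j) = (132 + j)/(2*j) (z(j) = (132 + j)/((2*j)) = (132 + j)*(1/(2*j)) = (132 + j)/(2*j))
(16986 - 13248)/(1089 + z(27)) = (16986 - 13248)/(1089 + (½)*(132 + 27)/27) = 3738/(1089 + (½)*(1/27)*159) = 3738/(1089 + 53/18) = 3738/(19655/18) = 3738*(18/19655) = 67284/19655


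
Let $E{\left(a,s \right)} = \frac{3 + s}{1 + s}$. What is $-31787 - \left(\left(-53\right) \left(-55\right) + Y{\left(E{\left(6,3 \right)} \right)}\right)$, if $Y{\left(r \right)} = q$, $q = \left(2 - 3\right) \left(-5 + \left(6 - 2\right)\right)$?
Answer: $-34703$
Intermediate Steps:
$E{\left(a,s \right)} = \frac{3 + s}{1 + s}$
$q = 1$ ($q = - (-5 + 4) = \left(-1\right) \left(-1\right) = 1$)
$Y{\left(r \right)} = 1$
$-31787 - \left(\left(-53\right) \left(-55\right) + Y{\left(E{\left(6,3 \right)} \right)}\right) = -31787 - \left(\left(-53\right) \left(-55\right) + 1\right) = -31787 - \left(2915 + 1\right) = -31787 - 2916 = -34703$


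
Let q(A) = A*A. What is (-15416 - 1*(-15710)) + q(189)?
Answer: 36015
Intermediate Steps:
q(A) = A²
(-15416 - 1*(-15710)) + q(189) = (-15416 - 1*(-15710)) + 189² = (-15416 + 15710) + 35721 = 294 + 35721 = 36015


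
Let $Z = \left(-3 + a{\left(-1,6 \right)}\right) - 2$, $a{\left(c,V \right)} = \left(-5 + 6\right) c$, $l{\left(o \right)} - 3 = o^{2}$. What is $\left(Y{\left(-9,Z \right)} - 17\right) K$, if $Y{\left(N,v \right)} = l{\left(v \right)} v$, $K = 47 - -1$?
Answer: $-12048$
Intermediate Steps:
$l{\left(o \right)} = 3 + o^{2}$
$a{\left(c,V \right)} = c$ ($a{\left(c,V \right)} = 1 c = c$)
$K = 48$ ($K = 47 + 1 = 48$)
$Z = -6$ ($Z = \left(-3 - 1\right) - 2 = -4 - 2 = -6$)
$Y{\left(N,v \right)} = v \left(3 + v^{2}\right)$ ($Y{\left(N,v \right)} = \left(3 + v^{2}\right) v = v \left(3 + v^{2}\right)$)
$\left(Y{\left(-9,Z \right)} - 17\right) K = \left(- 6 \left(3 + \left(-6\right)^{2}\right) - 17\right) 48 = \left(- 6 \left(3 + 36\right) - 17\right) 48 = \left(\left(-6\right) 39 - 17\right) 48 = \left(-234 - 17\right) 48 = \left(-251\right) 48 = -12048$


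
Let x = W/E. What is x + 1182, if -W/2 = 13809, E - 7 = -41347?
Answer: 8148583/6890 ≈ 1182.7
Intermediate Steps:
E = -41340 (E = 7 - 41347 = -41340)
W = -27618 (W = -2*13809 = -27618)
x = 4603/6890 (x = -27618/(-41340) = -27618*(-1/41340) = 4603/6890 ≈ 0.66807)
x + 1182 = 4603/6890 + 1182 = 8148583/6890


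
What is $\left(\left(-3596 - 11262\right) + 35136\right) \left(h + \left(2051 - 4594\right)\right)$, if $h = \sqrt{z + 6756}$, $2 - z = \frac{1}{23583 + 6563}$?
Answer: $-51566954 + \frac{10139 \sqrt{6141544103382}}{15073} \approx -4.99 \cdot 10^{7}$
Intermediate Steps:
$z = \frac{60291}{30146}$ ($z = 2 - \frac{1}{23583 + 6563} = 2 - \frac{1}{30146} = \frac{60291}{30146} \approx 2.0$)
$h = \frac{\sqrt{6141544103382}}{30146}$ ($h = \sqrt{\frac{60291}{30146} + 6756} = \sqrt{\frac{203726667}{30146}} = \frac{\sqrt{6141544103382}}{30146} \approx 82.207$)
$\left(\left(-3596 - 11262\right) + 35136\right) \left(h + \left(2051 - 4594\right)\right) = \left(\left(-3596 - 11262\right) + 35136\right) \left(\frac{\sqrt{6141544103382}}{30146} + \left(2051 - 4594\right)\right) = \left(-14858 + 35136\right) \left(\frac{\sqrt{6141544103382}}{30146} - 2543\right) = 20278 \left(-2543 + \frac{\sqrt{6141544103382}}{30146}\right) = -51566954 + \frac{10139 \sqrt{6141544103382}}{15073}$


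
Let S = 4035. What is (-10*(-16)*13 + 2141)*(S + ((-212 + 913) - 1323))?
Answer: 14406273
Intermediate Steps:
(-10*(-16)*13 + 2141)*(S + ((-212 + 913) - 1323)) = (-10*(-16)*13 + 2141)*(4035 + ((-212 + 913) - 1323)) = (160*13 + 2141)*(4035 + (701 - 1323)) = (2080 + 2141)*(4035 - 622) = 4221*3413 = 14406273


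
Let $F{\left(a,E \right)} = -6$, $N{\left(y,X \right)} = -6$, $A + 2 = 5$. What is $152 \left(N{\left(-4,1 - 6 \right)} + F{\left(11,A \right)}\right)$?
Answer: $-1824$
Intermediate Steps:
$A = 3$ ($A = -2 + 5 = 3$)
$152 \left(N{\left(-4,1 - 6 \right)} + F{\left(11,A \right)}\right) = 152 \left(-6 - 6\right) = 152 \left(-12\right) = -1824$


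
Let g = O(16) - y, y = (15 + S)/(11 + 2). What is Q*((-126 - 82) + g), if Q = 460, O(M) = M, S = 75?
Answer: -1189560/13 ≈ -91505.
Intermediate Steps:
y = 90/13 (y = (15 + 75)/(11 + 2) = 90/13 ≈ 6.9231)
g = 118/13 (g = 16 - 1*90/13 = 16 - 90/13 = 118/13 ≈ 9.0769)
Q*((-126 - 82) + g) = 460*((-126 - 82) + 118/13) = 460*(-208 + 118/13) = 460*(-2586/13) = -1189560/13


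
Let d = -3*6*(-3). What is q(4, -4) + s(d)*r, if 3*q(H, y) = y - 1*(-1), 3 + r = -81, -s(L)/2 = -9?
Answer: -1513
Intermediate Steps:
d = 54 (d = -18*(-3) = 54)
s(L) = 18 (s(L) = -2*(-9) = 18)
r = -84 (r = -3 - 81 = -84)
q(H, y) = ⅓ + y/3 (q(H, y) = (y - 1*(-1))/3 = (y + 1)/3 = (1 + y)/3 = ⅓ + y/3)
q(4, -4) + s(d)*r = (⅓ + (⅓)*(-4)) + 18*(-84) = (⅓ - 4/3) - 1512 = -1 - 1512 = -1513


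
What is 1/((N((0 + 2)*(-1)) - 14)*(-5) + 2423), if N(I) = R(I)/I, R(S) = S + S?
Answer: 1/2483 ≈ 0.00040274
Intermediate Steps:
R(S) = 2*S
N(I) = 2 (N(I) = (2*I)/I = 2)
1/((N((0 + 2)*(-1)) - 14)*(-5) + 2423) = 1/((2 - 14)*(-5) + 2423) = 1/(-12*(-5) + 2423) = 1/(60 + 2423) = 1/2483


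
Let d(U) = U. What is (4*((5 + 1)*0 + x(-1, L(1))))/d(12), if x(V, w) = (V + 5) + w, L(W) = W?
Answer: 5/3 ≈ 1.6667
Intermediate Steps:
x(V, w) = 5 + V + w (x(V, w) = (5 + V) + w = 5 + V + w)
(4*((5 + 1)*0 + x(-1, L(1))))/d(12) = (4*((5 + 1)*0 + (5 - 1 + 1)))/12 = (4*(6*0 + 5))*(1/12) = (4*(0 + 5))*(1/12) = (4*5)*(1/12) = 20*(1/12) = 5/3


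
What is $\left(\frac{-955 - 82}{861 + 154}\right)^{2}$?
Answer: $\frac{1075369}{1030225} \approx 1.0438$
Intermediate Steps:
$\left(\frac{-955 - 82}{861 + 154}\right)^{2} = \left(- \frac{1037}{1015}\right)^{2} = \frac{1075369}{1030225}$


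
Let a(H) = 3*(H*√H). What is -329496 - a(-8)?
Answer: -329496 + 48*I*√2 ≈ -3.295e+5 + 67.882*I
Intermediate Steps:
a(H) = 3*H^(3/2)
-329496 - a(-8) = -329496 - 3*(-8)^(3/2) = -329496 - 3*(-16*I*√2) = -329496 - (-48)*I*√2 = -329496 + 48*I*√2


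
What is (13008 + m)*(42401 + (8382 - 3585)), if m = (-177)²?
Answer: 2092617726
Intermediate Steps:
m = 31329
(13008 + m)*(42401 + (8382 - 3585)) = (13008 + 31329)*(42401 + (8382 - 3585)) = 44337*(42401 + 4797) = 44337*47198 = 2092617726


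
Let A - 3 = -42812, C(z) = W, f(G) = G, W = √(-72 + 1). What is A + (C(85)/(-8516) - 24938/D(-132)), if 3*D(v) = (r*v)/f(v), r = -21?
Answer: -274725/7 - I*√71/8516 ≈ -39246.0 - 0.00098945*I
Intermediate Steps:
W = I*√71 (W = √(-71) = I*√71 ≈ 8.4261*I)
C(z) = I*√71
A = -42809 (A = 3 - 42812 = -42809)
D(v) = -7 (D(v) = ((-21*v)/v)/3 = (⅓)*(-21) = -7)
A + (C(85)/(-8516) - 24938/D(-132)) = -42809 + ((I*√71)/(-8516) - 24938/(-7)) = -42809 + ((I*√71)*(-1/8516) - 24938*(-⅐)) = -42809 + (-I*√71/8516 + 24938/7) = -42809 + (24938/7 - I*√71/8516) = -274725/7 - I*√71/8516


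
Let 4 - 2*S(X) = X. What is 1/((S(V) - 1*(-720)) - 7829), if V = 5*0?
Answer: -1/7107 ≈ -0.00014071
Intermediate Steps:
V = 0
S(X) = 2 - X/2
1/((S(V) - 1*(-720)) - 7829) = 1/(((2 - ½*0) - 1*(-720)) - 7829) = 1/(((2 + 0) + 720) - 7829) = 1/((2 + 720) - 7829) = 1/(722 - 7829) = 1/(-7107) = -1/7107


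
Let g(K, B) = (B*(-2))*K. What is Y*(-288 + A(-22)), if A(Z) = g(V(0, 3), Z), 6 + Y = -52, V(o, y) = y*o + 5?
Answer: 3944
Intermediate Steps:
V(o, y) = 5 + o*y (V(o, y) = o*y + 5 = 5 + o*y)
Y = -58 (Y = -6 - 52 = -58)
g(K, B) = -2*B*K (g(K, B) = (-2*B)*K = -2*B*K)
A(Z) = -10*Z (A(Z) = -2*Z*(5 + 0*3) = -2*Z*(5 + 0) = -2*Z*5 = -10*Z)
Y*(-288 + A(-22)) = -58*(-288 - 10*(-22)) = -58*(-288 + 220) = -58*(-68) = 3944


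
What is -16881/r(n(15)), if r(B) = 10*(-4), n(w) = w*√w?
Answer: 16881/40 ≈ 422.02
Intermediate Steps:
n(w) = w^(3/2)
r(B) = -40
-16881/r(n(15)) = -16881/(-40) = -16881*(-1/40) = 16881/40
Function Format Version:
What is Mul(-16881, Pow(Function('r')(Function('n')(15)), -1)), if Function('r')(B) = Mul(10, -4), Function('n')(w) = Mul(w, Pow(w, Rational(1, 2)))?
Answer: Rational(16881, 40) ≈ 422.02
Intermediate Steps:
Function('n')(w) = Pow(w, Rational(3, 2))
Function('r')(B) = -40
Mul(-16881, Pow(Function('r')(Function('n')(15)), -1)) = Mul(-16881, Pow(-40, -1)) = Mul(-16881, Rational(-1, 40)) = Rational(16881, 40)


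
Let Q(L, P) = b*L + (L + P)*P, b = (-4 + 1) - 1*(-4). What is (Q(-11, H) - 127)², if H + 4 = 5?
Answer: 21904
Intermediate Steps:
H = 1 (H = -4 + 5 = 1)
b = 1 (b = -3 + 4 = 1)
Q(L, P) = L + P*(L + P) (Q(L, P) = 1*L + (L + P)*P = L + P*(L + P))
(Q(-11, H) - 127)² = ((-11 + 1² - 11*1) - 127)² = ((-11 + 1 - 11) - 127)² = (-21 - 127)² = (-148)² = 21904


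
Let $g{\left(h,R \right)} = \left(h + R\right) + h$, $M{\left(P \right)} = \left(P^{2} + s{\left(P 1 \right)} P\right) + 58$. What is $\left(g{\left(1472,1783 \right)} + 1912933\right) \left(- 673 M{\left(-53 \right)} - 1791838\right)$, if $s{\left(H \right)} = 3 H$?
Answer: $-18012005082000$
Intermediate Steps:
$M{\left(P \right)} = 58 + 4 P^{2}$ ($M{\left(P \right)} = \left(P^{2} + 3 P 1 P\right) + 58 = \left(P^{2} + 3 P P\right) + 58 = \left(P^{2} + 3 P^{2}\right) + 58 = 4 P^{2} + 58 = 58 + 4 P^{2}$)
$g{\left(h,R \right)} = R + 2 h$ ($g{\left(h,R \right)} = \left(R + h\right) + h = R + 2 h$)
$\left(g{\left(1472,1783 \right)} + 1912933\right) \left(- 673 M{\left(-53 \right)} - 1791838\right) = \left(\left(1783 + 2 \cdot 1472\right) + 1912933\right) \left(- 673 \left(58 + 4 \left(-53\right)^{2}\right) - 1791838\right) = \left(\left(1783 + 2944\right) + 1912933\right) \left(- 673 \left(58 + 4 \cdot 2809\right) - 1791838\right) = \left(4727 + 1912933\right) \left(- 673 \left(58 + 11236\right) - 1791838\right) = 1917660 \left(\left(-673\right) 11294 - 1791838\right) = 1917660 \left(-7600862 - 1791838\right) = 1917660 \left(-9392700\right) = -18012005082000$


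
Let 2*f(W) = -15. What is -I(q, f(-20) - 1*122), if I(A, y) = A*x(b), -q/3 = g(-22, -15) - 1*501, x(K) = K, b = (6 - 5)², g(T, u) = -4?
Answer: -1515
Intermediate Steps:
f(W) = -15/2 (f(W) = (½)*(-15) = -15/2)
b = 1 (b = 1² = 1)
q = 1515 (q = -3*(-4 - 1*501) = -3*(-4 - 501) = -3*(-505) = 1515)
I(A, y) = A (I(A, y) = A*1 = A)
-I(q, f(-20) - 1*122) = -1*1515 = -1515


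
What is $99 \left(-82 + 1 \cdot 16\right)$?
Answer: $-6534$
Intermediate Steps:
$99 \left(-82 + 1 \cdot 16\right) = 99 \left(-82 + 16\right) = 99 \left(-66\right) = -6534$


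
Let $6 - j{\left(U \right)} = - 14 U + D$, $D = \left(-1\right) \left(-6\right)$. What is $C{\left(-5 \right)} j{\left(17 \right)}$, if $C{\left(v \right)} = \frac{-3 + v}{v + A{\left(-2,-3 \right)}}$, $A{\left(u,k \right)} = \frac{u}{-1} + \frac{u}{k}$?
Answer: $816$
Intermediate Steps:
$D = 6$
$A{\left(u,k \right)} = - u + \frac{u}{k}$ ($A{\left(u,k \right)} = u \left(-1\right) + \frac{u}{k} = - u + \frac{u}{k}$)
$j{\left(U \right)} = 14 U$ ($j{\left(U \right)} = 6 - \left(- 14 U + 6\right) = 6 - \left(6 - 14 U\right) = 6 + \left(-6 + 14 U\right) = 14 U$)
$C{\left(v \right)} = \frac{-3 + v}{\frac{8}{3} + v}$ ($C{\left(v \right)} = \frac{-3 + v}{v - \left(-2 + \frac{2}{-3}\right)} = \frac{-3 + v}{v + \left(2 - - \frac{2}{3}\right)} = \frac{-3 + v}{v + \left(2 + \frac{2}{3}\right)} = \frac{-3 + v}{v + \frac{8}{3}} = \frac{-3 + v}{\frac{8}{3} + v}$)
$C{\left(-5 \right)} j{\left(17 \right)} = \frac{3 \left(-3 - 5\right)}{8 + 3 \left(-5\right)} 14 \cdot 17 = 3 \frac{1}{8 - 15} \left(-8\right) 238 = 3 \frac{1}{-7} \left(-8\right) 238 = 3 \left(- \frac{1}{7}\right) \left(-8\right) 238 = \frac{24}{7} \cdot 238 = 816$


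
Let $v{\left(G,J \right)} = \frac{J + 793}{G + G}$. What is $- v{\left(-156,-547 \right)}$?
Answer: $\frac{41}{52} \approx 0.78846$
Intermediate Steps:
$v{\left(G,J \right)} = \frac{793 + J}{2 G}$
$- v{\left(-156,-547 \right)} = - \frac{793 - 547}{2 \left(-156\right)} = - \frac{\left(-1\right) 246}{2 \cdot 156} = \left(-1\right) \left(- \frac{41}{52}\right) = \frac{41}{52}$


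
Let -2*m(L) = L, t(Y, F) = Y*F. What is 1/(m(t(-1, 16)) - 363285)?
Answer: -1/363277 ≈ -2.7527e-6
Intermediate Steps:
t(Y, F) = F*Y
m(L) = -L/2
1/(m(t(-1, 16)) - 363285) = 1/(-8*(-1) - 363285) = 1/(-½*(-16) - 363285) = 1/(8 - 363285) = 1/(-363277) = -1/363277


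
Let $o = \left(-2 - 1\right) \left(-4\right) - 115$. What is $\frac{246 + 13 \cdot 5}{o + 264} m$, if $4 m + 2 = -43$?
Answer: $- \frac{13995}{644} \approx -21.731$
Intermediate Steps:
$m = - \frac{45}{4}$ ($m = - \frac{1}{2} + \frac{1}{4} \left(-43\right) = - \frac{1}{2} - \frac{43}{4} = - \frac{45}{4} \approx -11.25$)
$o = -103$ ($o = \left(-2 - 1\right) \left(-4\right) - 115 = \left(-3\right) \left(-4\right) - 115 = 12 - 115 = -103$)
$\frac{246 + 13 \cdot 5}{o + 264} m = \frac{246 + 13 \cdot 5}{-103 + 264} \left(- \frac{45}{4}\right) = \frac{246 + 65}{161} \left(- \frac{45}{4}\right) = 311 \cdot \frac{1}{161} \left(- \frac{45}{4}\right) = \frac{311}{161} \left(- \frac{45}{4}\right) = - \frac{13995}{644}$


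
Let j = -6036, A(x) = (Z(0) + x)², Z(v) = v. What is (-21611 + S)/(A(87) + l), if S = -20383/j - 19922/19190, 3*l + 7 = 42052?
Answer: -1251474691331/1250046425280 ≈ -1.0011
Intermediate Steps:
l = 14015 (l = -7/3 + (⅓)*42052 = -7/3 + 42052/3 = 14015)
A(x) = x² (A(x) = (0 + x)² = x²)
S = 135450289/57915420 (S = -20383/(-6036) - 19922/19190 = -20383*(-1/6036) - 19922*1/19190 = 20383/6036 - 9961/9595 = 135450289/57915420 ≈ 2.3388)
(-21611 + S)/(A(87) + l) = (-21611 + 135450289/57915420)/(87² + 14015) = -1251474691331/(57915420*(7569 + 14015)) = -1251474691331/57915420/21584 = -1251474691331/57915420*1/21584 = -1251474691331/1250046425280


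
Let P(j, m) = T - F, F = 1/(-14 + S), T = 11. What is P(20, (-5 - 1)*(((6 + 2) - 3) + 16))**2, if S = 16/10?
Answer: 471969/3844 ≈ 122.78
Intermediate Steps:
S = 8/5 (S = 16*(1/10) = 8/5 ≈ 1.6000)
F = -5/62 (F = 1/(-14 + 8/5) = 1/(-62/5) = -5/62 ≈ -0.080645)
P(j, m) = 687/62 (P(j, m) = 11 - 1*(-5/62) = 11 + 5/62 = 687/62)
P(20, (-5 - 1)*(((6 + 2) - 3) + 16))**2 = (687/62)**2 = 471969/3844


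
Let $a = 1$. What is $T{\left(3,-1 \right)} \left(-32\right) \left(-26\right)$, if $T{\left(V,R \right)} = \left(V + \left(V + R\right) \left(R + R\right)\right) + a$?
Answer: $0$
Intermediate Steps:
$T{\left(V,R \right)} = 1 + V + 2 R \left(R + V\right)$ ($T{\left(V,R \right)} = \left(V + \left(V + R\right) \left(R + R\right)\right) + 1 = \left(V + \left(R + V\right) 2 R\right) + 1 = \left(V + 2 R \left(R + V\right)\right) + 1 = 1 + V + 2 R \left(R + V\right)$)
$T{\left(3,-1 \right)} \left(-32\right) \left(-26\right) = \left(1 + 3 + 2 \left(-1\right)^{2} + 2 \left(-1\right) 3\right) \left(-32\right) \left(-26\right) = \left(1 + 3 + 2 \cdot 1 - 6\right) \left(-32\right) \left(-26\right) = \left(1 + 3 + 2 - 6\right) \left(-32\right) \left(-26\right) = 0 \left(-32\right) \left(-26\right) = 0 \left(-26\right) = 0$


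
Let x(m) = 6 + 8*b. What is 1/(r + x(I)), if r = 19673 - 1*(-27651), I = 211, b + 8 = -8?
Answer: 1/47202 ≈ 2.1186e-5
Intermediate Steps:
b = -16 (b = -8 - 8 = -16)
r = 47324 (r = 19673 + 27651 = 47324)
x(m) = -122 (x(m) = 6 + 8*(-16) = 6 - 128 = -122)
1/(r + x(I)) = 1/(47324 - 122) = 1/47202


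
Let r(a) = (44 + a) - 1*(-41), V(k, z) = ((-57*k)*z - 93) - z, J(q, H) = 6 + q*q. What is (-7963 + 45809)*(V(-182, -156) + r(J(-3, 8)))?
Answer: -61241678126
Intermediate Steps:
J(q, H) = 6 + q²
V(k, z) = -93 - z - 57*k*z (V(k, z) = (-57*k*z - 93) - z = (-93 - 57*k*z) - z = -93 - z - 57*k*z)
r(a) = 85 + a (r(a) = (44 + a) + 41 = 85 + a)
(-7963 + 45809)*(V(-182, -156) + r(J(-3, 8))) = (-7963 + 45809)*((-93 - 1*(-156) - 57*(-182)*(-156)) + (85 + (6 + (-3)²))) = 37846*((-93 + 156 - 1618344) + (85 + (6 + 9))) = 37846*(-1618281 + (85 + 15)) = 37846*(-1618281 + 100) = 37846*(-1618181) = -61241678126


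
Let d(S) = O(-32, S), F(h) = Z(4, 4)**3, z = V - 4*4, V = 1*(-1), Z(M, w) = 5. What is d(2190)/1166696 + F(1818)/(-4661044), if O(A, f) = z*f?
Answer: -132375385/4144833377 ≈ -0.031937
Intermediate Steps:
V = -1
z = -17 (z = -1 - 4*4 = -1 - 16 = -17)
O(A, f) = -17*f
F(h) = 125 (F(h) = 5**3 = 125)
d(S) = -17*S
d(2190)/1166696 + F(1818)/(-4661044) = -17*2190/1166696 + 125/(-4661044) = -37230*1/1166696 + 125*(-1/4661044) = -18615/583348 - 125/4661044 = -132375385/4144833377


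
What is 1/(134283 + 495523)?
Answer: 1/629806 ≈ 1.5878e-6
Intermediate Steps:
1/(134283 + 495523) = 1/629806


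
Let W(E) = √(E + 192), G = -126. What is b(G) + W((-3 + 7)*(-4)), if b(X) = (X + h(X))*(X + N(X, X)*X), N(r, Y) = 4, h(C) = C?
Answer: 158760 + 4*√11 ≈ 1.5877e+5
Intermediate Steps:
b(X) = 10*X² (b(X) = (X + X)*(X + 4*X) = (2*X)*(5*X) = 10*X²)
W(E) = √(192 + E)
b(G) + W((-3 + 7)*(-4)) = 10*(-126)² + √(192 + (-3 + 7)*(-4)) = 10*15876 + √(192 + 4*(-4)) = 158760 + √(192 - 16) = 158760 + √176 = 158760 + 4*√11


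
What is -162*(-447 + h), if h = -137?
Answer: 94608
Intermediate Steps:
-162*(-447 + h) = -162*(-447 - 137) = -162*(-584) = 94608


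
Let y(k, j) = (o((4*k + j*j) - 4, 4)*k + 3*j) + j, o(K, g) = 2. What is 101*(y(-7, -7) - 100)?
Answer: -14342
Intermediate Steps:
y(k, j) = 2*k + 4*j (y(k, j) = (2*k + 3*j) + j = 2*k + 4*j)
101*(y(-7, -7) - 100) = 101*((2*(-7) + 4*(-7)) - 100) = 101*((-14 - 28) - 100) = 101*(-42 - 100) = 101*(-142) = -14342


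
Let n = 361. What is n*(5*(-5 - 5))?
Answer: -18050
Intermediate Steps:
n*(5*(-5 - 5)) = 361*(5*(-5 - 5)) = 361*(5*(-10)) = 361*(-50) = -18050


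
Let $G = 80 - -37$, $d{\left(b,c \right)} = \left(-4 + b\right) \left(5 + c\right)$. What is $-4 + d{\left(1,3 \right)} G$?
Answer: $-2812$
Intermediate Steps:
$G = 117$ ($G = 80 + 37 = 117$)
$-4 + d{\left(1,3 \right)} G = -4 + \left(-20 - 12 + 5 \cdot 1 + 1 \cdot 3\right) 117 = -4 + \left(-20 - 12 + 5 + 3\right) 117 = -4 - 2808 = -2812$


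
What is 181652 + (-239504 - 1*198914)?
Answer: -256766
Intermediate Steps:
181652 + (-239504 - 1*198914) = 181652 + (-239504 - 198914) = 181652 - 438418 = -256766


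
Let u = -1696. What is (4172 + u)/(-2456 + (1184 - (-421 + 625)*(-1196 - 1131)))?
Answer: 619/118359 ≈ 0.0052299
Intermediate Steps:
(4172 + u)/(-2456 + (1184 - (-421 + 625)*(-1196 - 1131))) = (4172 - 1696)/(-2456 + (1184 - (-421 + 625)*(-1196 - 1131))) = 2476/(-2456 + (1184 - 204*(-2327))) = 2476/(-2456 + (1184 - 1*(-474708))) = 2476/(-2456 + (1184 + 474708)) = 2476/(-2456 + 475892) = 2476/473436 = 2476*(1/473436) = 619/118359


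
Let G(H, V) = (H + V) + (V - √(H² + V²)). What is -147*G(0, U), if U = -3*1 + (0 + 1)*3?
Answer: 0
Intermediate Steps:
U = 0 (U = -3 + 1*3 = -3 + 3 = 0)
G(H, V) = H - √(H² + V²) + 2*V
-147*G(0, U) = -147*(0 - √(0² + 0²) + 2*0) = -147*(0 - √(0 + 0) + 0) = -147*(0 - √0 + 0) = -147*(0 - 1*0 + 0) = -147*(0 + 0 + 0) = -147*0 = 0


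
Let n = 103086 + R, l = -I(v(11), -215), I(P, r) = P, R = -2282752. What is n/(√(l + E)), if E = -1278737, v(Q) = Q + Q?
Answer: 2179666*I*√1278759/1278759 ≈ 1927.5*I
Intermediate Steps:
v(Q) = 2*Q
l = -22 (l = -2*11 = -1*22 = -22)
n = -2179666 (n = 103086 - 2282752 = -2179666)
n/(√(l + E)) = -2179666/√(-22 - 1278737) = -2179666*(-I*√1278759/1278759) = -(-2179666)*I*√1278759/1278759 = 2179666*I*√1278759/1278759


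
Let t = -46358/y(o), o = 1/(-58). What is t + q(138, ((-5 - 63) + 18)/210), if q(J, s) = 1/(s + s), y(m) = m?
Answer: 26887619/10 ≈ 2.6888e+6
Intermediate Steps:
o = -1/58 ≈ -0.017241
t = 2688764 (t = -46358/(-1/58) = -46358*(-58) = 2688764)
q(J, s) = 1/(2*s)
t + q(138, ((-5 - 63) + 18)/210) = 2688764 + 1/(2*((((-5 - 63) + 18)/210))) = 2688764 + 1/(2*(((-68 + 18)*(1/210)))) = 2688764 + 1/(2*((-50*1/210))) = 2688764 + 1/(2*(-5/21)) = 2688764 + (½)*(-21/5) = 2688764 - 21/10 = 26887619/10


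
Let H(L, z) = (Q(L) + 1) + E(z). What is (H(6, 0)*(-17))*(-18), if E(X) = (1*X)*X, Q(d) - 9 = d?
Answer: 4896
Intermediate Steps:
Q(d) = 9 + d
E(X) = X² (E(X) = X*X = X²)
H(L, z) = 10 + L + z² (H(L, z) = ((9 + L) + 1) + z² = (10 + L) + z² = 10 + L + z²)
(H(6, 0)*(-17))*(-18) = ((10 + 6 + 0²)*(-17))*(-18) = ((10 + 6 + 0)*(-17))*(-18) = (16*(-17))*(-18) = -272*(-18) = 4896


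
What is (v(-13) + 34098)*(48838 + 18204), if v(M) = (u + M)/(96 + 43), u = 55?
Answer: 317756553888/139 ≈ 2.2860e+9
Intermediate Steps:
v(M) = 55/139 + M/139 (v(M) = (55 + M)/(96 + 43) = (55 + M)/139 = (55 + M)*(1/139) = 55/139 + M/139)
(v(-13) + 34098)*(48838 + 18204) = ((55/139 + (1/139)*(-13)) + 34098)*(48838 + 18204) = ((55/139 - 13/139) + 34098)*67042 = (42/139 + 34098)*67042 = (4739664/139)*67042 = 317756553888/139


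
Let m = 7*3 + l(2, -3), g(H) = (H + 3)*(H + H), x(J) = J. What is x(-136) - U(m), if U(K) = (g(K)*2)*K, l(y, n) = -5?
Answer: -19592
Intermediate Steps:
g(H) = 2*H*(3 + H) (g(H) = (3 + H)*(2*H) = 2*H*(3 + H))
m = 16 (m = 7*3 - 5 = 21 - 5 = 16)
U(K) = 4*K²*(3 + K) (U(K) = ((2*K*(3 + K))*2)*K = (4*K*(3 + K))*K = 4*K²*(3 + K))
x(-136) - U(m) = -136 - 4*16²*(3 + 16) = -136 - 4*256*19 = -136 - 1*19456 = -136 - 19456 = -19592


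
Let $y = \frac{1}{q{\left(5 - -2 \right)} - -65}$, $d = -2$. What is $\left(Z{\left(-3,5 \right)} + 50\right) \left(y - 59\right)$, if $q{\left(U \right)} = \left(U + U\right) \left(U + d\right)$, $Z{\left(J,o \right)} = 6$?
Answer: $- \frac{445984}{135} \approx -3303.6$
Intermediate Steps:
$q{\left(U \right)} = 2 U \left(-2 + U\right)$ ($q{\left(U \right)} = \left(U + U\right) \left(U - 2\right) = 2 U \left(-2 + U\right)$)
$y = \frac{1}{135}$ ($y = \frac{1}{2 \left(5 - -2\right) \left(-2 + \left(5 - -2\right)\right) - -65} = \frac{1}{2 \left(5 + 2\right) \left(-2 + \left(5 + 2\right)\right) + 65} = \frac{1}{2 \cdot 7 \left(-2 + 7\right) + 65} = \frac{1}{2 \cdot 7 \cdot 5 + 65} = \frac{1}{70 + 65} = \frac{1}{135} \approx 0.0074074$)
$\left(Z{\left(-3,5 \right)} + 50\right) \left(y - 59\right) = \left(6 + 50\right) \left(\frac{1}{135} - 59\right) = 56 \left(- \frac{7964}{135}\right) = - \frac{445984}{135}$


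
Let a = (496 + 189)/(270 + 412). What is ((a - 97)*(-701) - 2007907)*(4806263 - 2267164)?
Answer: -3360494492276695/682 ≈ -4.9274e+12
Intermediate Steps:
a = 685/682 ≈ 1.0044
((a - 97)*(-701) - 2007907)*(4806263 - 2267164) = ((685/682 - 97)*(-701) - 2007907)*(4806263 - 2267164) = (-65469/682*(-701) - 2007907)*2539099 = (45893769/682 - 2007907)*2539099 = -1323498805/682*2539099 = -3360494492276695/682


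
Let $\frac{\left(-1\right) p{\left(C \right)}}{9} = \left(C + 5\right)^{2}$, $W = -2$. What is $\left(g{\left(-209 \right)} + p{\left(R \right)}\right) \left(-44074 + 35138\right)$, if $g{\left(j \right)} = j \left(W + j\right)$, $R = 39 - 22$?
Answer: $-355143448$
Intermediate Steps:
$R = 17$
$g{\left(j \right)} = j \left(-2 + j\right)$
$p{\left(C \right)} = - 9 \left(5 + C\right)^{2}$ ($p{\left(C \right)} = - 9 \left(C + 5\right)^{2} = - 9 \left(5 + C\right)^{2}$)
$\left(g{\left(-209 \right)} + p{\left(R \right)}\right) \left(-44074 + 35138\right) = \left(- 209 \left(-2 - 209\right) - 9 \left(5 + 17\right)^{2}\right) \left(-44074 + 35138\right) = \left(\left(-209\right) \left(-211\right) - 9 \cdot 22^{2}\right) \left(-8936\right) = \left(44099 - 4356\right) \left(-8936\right) = 39743 \left(-8936\right) = -355143448$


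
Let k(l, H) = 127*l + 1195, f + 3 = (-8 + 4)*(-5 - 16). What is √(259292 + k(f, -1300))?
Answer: 21*√614 ≈ 520.36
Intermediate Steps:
f = 81 (f = -3 + (-8 + 4)*(-5 - 16) = -3 - 4*(-21) = -3 + 84 = 81)
k(l, H) = 1195 + 127*l
√(259292 + k(f, -1300)) = √(259292 + (1195 + 127*81)) = √(259292 + (1195 + 10287)) = √(259292 + 11482) = √270774 = 21*√614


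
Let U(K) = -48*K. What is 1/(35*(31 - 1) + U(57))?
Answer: -1/1686 ≈ -0.00059312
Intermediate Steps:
1/(35*(31 - 1) + U(57)) = 1/(35*(31 - 1) - 48*57) = 1/(35*30 - 2736) = 1/(1050 - 2736) = 1/(-1686) = -1/1686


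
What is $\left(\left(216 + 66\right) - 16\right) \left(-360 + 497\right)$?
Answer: $36442$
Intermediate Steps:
$\left(\left(216 + 66\right) - 16\right) \left(-360 + 497\right) = \left(282 - 16\right) 137 = 266 \cdot 137 = 36442$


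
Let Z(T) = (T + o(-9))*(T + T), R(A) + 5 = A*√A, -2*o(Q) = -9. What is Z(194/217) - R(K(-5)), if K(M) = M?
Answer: 689599/47089 + 5*I*√5 ≈ 14.645 + 11.18*I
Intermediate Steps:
o(Q) = 9/2 (o(Q) = -½*(-9) = 9/2)
R(A) = -5 + A^(3/2) (R(A) = -5 + A*√A = -5 + A^(3/2))
Z(T) = 2*T*(9/2 + T) (Z(T) = (T + 9/2)*(T + T) = (9/2 + T)*(2*T) = 2*T*(9/2 + T))
Z(194/217) - R(K(-5)) = (194/217)*(9 + 2*(194/217)) - (-5 + (-5)^(3/2)) = (194*(1/217))*(9 + 2*(194*(1/217))) - (-5 - 5*I*√5) = 194*(9 + 2*(194/217))/217 + (5 + 5*I*√5) = 194*(9 + 388/217)/217 + (5 + 5*I*√5) = (194/217)*(2341/217) + (5 + 5*I*√5) = 454154/47089 + (5 + 5*I*√5) = 689599/47089 + 5*I*√5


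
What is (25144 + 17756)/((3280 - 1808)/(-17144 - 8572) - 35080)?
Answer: -68951025/56382422 ≈ -1.2229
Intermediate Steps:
(25144 + 17756)/((3280 - 1808)/(-17144 - 8572) - 35080) = 42900/(1472/(-25716) - 35080) = 42900/(1472*(-1/25716) - 35080) = 42900/(-368/6429 - 35080) = 42900/(-225529688/6429) = 42900*(-6429/225529688) = -68951025/56382422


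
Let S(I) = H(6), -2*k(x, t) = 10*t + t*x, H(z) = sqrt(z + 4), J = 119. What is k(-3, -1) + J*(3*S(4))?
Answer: 7/2 + 357*sqrt(10) ≈ 1132.4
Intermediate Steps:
H(z) = sqrt(4 + z)
k(x, t) = -5*t - t*x/2 (k(x, t) = -(10*t + t*x)/2 = -5*t - t*x/2)
S(I) = sqrt(10) (S(I) = sqrt(4 + 6) = sqrt(10))
k(-3, -1) + J*(3*S(4)) = -1/2*(-1)*(10 - 3) + 119*(3*sqrt(10)) = -1/2*(-1)*7 + 357*sqrt(10) = 7/2 + 357*sqrt(10)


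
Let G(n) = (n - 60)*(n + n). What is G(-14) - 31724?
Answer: -29652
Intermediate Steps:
G(n) = 2*n*(-60 + n) (G(n) = (-60 + n)*(2*n) = 2*n*(-60 + n))
G(-14) - 31724 = 2*(-14)*(-60 - 14) - 31724 = 2*(-14)*(-74) - 31724 = 2072 - 31724 = -29652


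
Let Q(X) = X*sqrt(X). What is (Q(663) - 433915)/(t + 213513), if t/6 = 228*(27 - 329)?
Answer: 433915/199623 - 221*sqrt(663)/66541 ≈ 2.0882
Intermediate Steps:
t = -413136 (t = 6*(228*(27 - 329)) = 6*(228*(-302)) = 6*(-68856) = -413136)
Q(X) = X**(3/2)
(Q(663) - 433915)/(t + 213513) = (663**(3/2) - 433915)/(-413136 + 213513) = (663*sqrt(663) - 433915)/(-199623) = (-433915 + 663*sqrt(663))*(-1/199623) = 433915/199623 - 221*sqrt(663)/66541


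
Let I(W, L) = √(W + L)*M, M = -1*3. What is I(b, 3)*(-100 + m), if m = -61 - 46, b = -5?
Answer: 621*I*√2 ≈ 878.23*I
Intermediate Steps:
M = -3
m = -107
I(W, L) = -3*√(L + W) (I(W, L) = √(W + L)*(-3) = √(L + W)*(-3) = -3*√(L + W))
I(b, 3)*(-100 + m) = (-3*√(3 - 5))*(-100 - 107) = -3*I*√2*(-207) = 621*I*√2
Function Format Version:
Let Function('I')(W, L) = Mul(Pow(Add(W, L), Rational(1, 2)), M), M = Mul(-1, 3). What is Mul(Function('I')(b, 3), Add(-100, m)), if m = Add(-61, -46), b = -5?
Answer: Mul(621, I, Pow(2, Rational(1, 2))) ≈ Mul(878.23, I)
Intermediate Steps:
M = -3
m = -107
Function('I')(W, L) = Mul(-3, Pow(Add(L, W), Rational(1, 2))) (Function('I')(W, L) = Mul(Pow(Add(W, L), Rational(1, 2)), -3) = Mul(Pow(Add(L, W), Rational(1, 2)), -3) = Mul(-3, Pow(Add(L, W), Rational(1, 2))))
Mul(Function('I')(b, 3), Add(-100, m)) = Mul(Mul(-3, Pow(Add(3, -5), Rational(1, 2))), Add(-100, -107)) = Mul(Mul(-3, Pow(-2, Rational(1, 2))), -207) = Mul(Mul(-3, Mul(I, Pow(2, Rational(1, 2)))), -207) = Mul(Mul(-3, I, Pow(2, Rational(1, 2))), -207) = Mul(621, I, Pow(2, Rational(1, 2)))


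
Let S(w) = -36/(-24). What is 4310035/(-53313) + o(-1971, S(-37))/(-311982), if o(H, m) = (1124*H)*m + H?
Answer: -389127836423/5544232122 ≈ -70.186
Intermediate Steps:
S(w) = 3/2 (S(w) = -36*(-1/24) = 3/2)
o(H, m) = H + 1124*H*m (o(H, m) = 1124*H*m + H = H + 1124*H*m)
4310035/(-53313) + o(-1971, S(-37))/(-311982) = 4310035/(-53313) - 1971*(1 + 1124*(3/2))/(-311982) = 4310035*(-1/53313) - 1971*(1 + 1686)*(-1/311982) = -4310035/53313 - 1971*1687*(-1/311982) = -4310035/53313 - 3325077*(-1/311982) = -4310035/53313 + 1108359/103994 = -389127836423/5544232122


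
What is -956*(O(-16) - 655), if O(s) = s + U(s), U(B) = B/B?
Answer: 640520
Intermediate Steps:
U(B) = 1
O(s) = 1 + s (O(s) = s + 1 = 1 + s)
-956*(O(-16) - 655) = -956*((1 - 16) - 655) = -956*(-15 - 655) = -956*(-670) = 640520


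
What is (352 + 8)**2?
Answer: 129600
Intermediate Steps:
(352 + 8)**2 = 360**2 = 129600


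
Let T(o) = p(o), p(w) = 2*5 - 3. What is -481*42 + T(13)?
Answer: -20195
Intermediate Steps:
p(w) = 7 (p(w) = 10 - 3 = 7)
T(o) = 7
-481*42 + T(13) = -481*42 + 7 = -20202 + 7 = -20195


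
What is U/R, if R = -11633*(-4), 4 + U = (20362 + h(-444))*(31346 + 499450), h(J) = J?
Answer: 2643098681/11633 ≈ 2.2721e+5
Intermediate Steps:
U = 10572394724 (U = -4 + (20362 - 444)*(31346 + 499450) = -4 + 19918*530796 = -4 + 10572394728 = 10572394724)
R = 46532
U/R = 10572394724/46532 = 10572394724*(1/46532) = 2643098681/11633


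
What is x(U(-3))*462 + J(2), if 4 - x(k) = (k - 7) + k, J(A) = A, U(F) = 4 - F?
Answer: -1384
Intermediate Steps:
x(k) = 11 - 2*k (x(k) = 4 - ((k - 7) + k) = 4 - ((-7 + k) + k) = 4 - (-7 + 2*k) = 4 + (7 - 2*k) = 11 - 2*k)
x(U(-3))*462 + J(2) = (11 - 2*(4 - 1*(-3)))*462 + 2 = (11 - 2*(4 + 3))*462 + 2 = (11 - 2*7)*462 + 2 = (11 - 14)*462 + 2 = -3*462 + 2 = -1386 + 2 = -1384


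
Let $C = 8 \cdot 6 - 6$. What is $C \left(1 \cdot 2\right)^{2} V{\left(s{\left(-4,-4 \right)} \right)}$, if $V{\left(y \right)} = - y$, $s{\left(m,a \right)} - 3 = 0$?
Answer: $-504$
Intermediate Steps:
$s{\left(m,a \right)} = 3$ ($s{\left(m,a \right)} = 3 + 0 = 3$)
$C = 42$ ($C = 48 - 6 = 42$)
$C \left(1 \cdot 2\right)^{2} V{\left(s{\left(-4,-4 \right)} \right)} = 42 \left(1 \cdot 2\right)^{2} \left(\left(-1\right) 3\right) = 42 \cdot 2^{2} \left(-3\right) = 42 \cdot 4 \left(-3\right) = 168 \left(-3\right) = -504$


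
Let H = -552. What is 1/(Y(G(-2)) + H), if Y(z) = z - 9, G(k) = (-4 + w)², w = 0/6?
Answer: -1/545 ≈ -0.0018349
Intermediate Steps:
w = 0 (w = 0*(⅙) = 0)
G(k) = 16 (G(k) = (-4 + 0)² = (-4)² = 16)
Y(z) = -9 + z
1/(Y(G(-2)) + H) = 1/((-9 + 16) - 552) = 1/(7 - 552) = 1/(-545) = -1/545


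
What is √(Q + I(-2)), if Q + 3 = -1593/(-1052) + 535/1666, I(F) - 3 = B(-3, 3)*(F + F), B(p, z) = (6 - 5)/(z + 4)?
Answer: √4952200317/62594 ≈ 1.1243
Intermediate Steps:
B(p, z) = 1/(4 + z)
I(F) = 3 + 2*F/7 (I(F) = 3 + (F + F)/(4 + 3) = 3 + (2*F)/7 = 3 + 2*F/7)
Q = -1020569/876316 (Q = -3 + (-1593/(-1052) + 535/1666) = -3 + (-1593*(-1/1052) + 535*(1/1666)) = -3 + (1593/1052 + 535/1666) = -3 + 1608379/876316 = -1020569/876316 ≈ -1.1646)
√(Q + I(-2)) = √(-1020569/876316 + (3 + (2/7)*(-2))) = √(-1020569/876316 + (3 - 4/7)) = √(-1020569/876316 + 17/7) = √(1107627/876316) = √4952200317/62594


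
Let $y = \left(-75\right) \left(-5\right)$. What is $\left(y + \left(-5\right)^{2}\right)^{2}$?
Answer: $160000$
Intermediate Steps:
$y = 375$
$\left(y + \left(-5\right)^{2}\right)^{2} = \left(375 + \left(-5\right)^{2}\right)^{2} = \left(375 + 25\right)^{2} = 400^{2} = 160000$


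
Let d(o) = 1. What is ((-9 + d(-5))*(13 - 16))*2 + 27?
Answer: 75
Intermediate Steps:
((-9 + d(-5))*(13 - 16))*2 + 27 = ((-9 + 1)*(13 - 16))*2 + 27 = -8*(-3)*2 + 27 = 24*2 + 27 = 48 + 27 = 75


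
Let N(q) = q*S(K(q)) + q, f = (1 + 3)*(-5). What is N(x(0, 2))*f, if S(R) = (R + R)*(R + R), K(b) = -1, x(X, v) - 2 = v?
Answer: -400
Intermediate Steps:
f = -20 (f = 4*(-5) = -20)
x(X, v) = 2 + v
S(R) = 4*R² (S(R) = (2*R)*(2*R) = 4*R²)
N(q) = 5*q (N(q) = q*(4*(-1)²) + q = q*(4*1) + q = q*4 + q = 4*q + q = 5*q)
N(x(0, 2))*f = (5*(2 + 2))*(-20) = (5*4)*(-20) = 20*(-20) = -400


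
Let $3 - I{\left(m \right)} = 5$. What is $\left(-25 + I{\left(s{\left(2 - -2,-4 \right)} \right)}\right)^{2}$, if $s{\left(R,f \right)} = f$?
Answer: $729$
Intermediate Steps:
$I{\left(m \right)} = -2$ ($I{\left(m \right)} = 3 - 5 = -2$)
$\left(-25 + I{\left(s{\left(2 - -2,-4 \right)} \right)}\right)^{2} = \left(-25 - 2\right)^{2} = \left(-27\right)^{2} = 729$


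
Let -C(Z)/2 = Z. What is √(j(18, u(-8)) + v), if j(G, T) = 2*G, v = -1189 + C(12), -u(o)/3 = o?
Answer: I*√1177 ≈ 34.307*I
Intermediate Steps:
C(Z) = -2*Z
u(o) = -3*o
v = -1213 (v = -1189 - 2*12 = -1189 - 24 = -1213)
√(j(18, u(-8)) + v) = √(2*18 - 1213) = √(36 - 1213) = √(-1177) = I*√1177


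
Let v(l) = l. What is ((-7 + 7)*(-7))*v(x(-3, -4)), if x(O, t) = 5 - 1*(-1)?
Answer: 0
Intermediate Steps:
x(O, t) = 6 (x(O, t) = 5 + 1 = 6)
((-7 + 7)*(-7))*v(x(-3, -4)) = ((-7 + 7)*(-7))*6 = (0*(-7))*6 = 0*6 = 0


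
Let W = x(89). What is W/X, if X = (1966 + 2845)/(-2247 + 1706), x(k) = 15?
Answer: -8115/4811 ≈ -1.6868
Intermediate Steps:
X = -4811/541 (X = 4811/(-541) = 4811*(-1/541) = -4811/541 ≈ -8.8928)
W = 15
W/X = 15/(-4811/541) = 15*(-541/4811) = -8115/4811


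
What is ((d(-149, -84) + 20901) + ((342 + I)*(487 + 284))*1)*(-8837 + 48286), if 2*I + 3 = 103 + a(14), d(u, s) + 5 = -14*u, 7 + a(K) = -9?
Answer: 12586045654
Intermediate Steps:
a(K) = -16 (a(K) = -7 - 9 = -16)
d(u, s) = -5 - 14*u
I = 42 (I = -3/2 + (103 - 16)/2 = -3/2 + (½)*87 = -3/2 + 87/2 = 42)
((d(-149, -84) + 20901) + ((342 + I)*(487 + 284))*1)*(-8837 + 48286) = (((-5 - 14*(-149)) + 20901) + ((342 + 42)*(487 + 284))*1)*(-8837 + 48286) = (((-5 + 2086) + 20901) + (384*771)*1)*39449 = ((2081 + 20901) + 296064*1)*39449 = (22982 + 296064)*39449 = 319046*39449 = 12586045654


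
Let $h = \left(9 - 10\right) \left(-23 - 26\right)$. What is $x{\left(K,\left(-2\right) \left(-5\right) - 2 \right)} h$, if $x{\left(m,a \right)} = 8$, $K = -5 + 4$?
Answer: $392$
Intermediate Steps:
$K = -1$
$h = 49$ ($h = \left(-1\right) \left(-49\right) = 49$)
$x{\left(K,\left(-2\right) \left(-5\right) - 2 \right)} h = 8 \cdot 49 = 392$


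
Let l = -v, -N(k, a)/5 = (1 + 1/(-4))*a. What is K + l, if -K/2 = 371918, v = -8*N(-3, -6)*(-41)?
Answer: -751216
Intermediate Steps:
N(k, a) = -15*a/4 (N(k, a) = -5*(1 + 1/(-4))*a = -5*(1 - ¼)*a = -15*a/4)
v = 7380 (v = -(-30)*(-6)*(-41) = -8*45/2*(-41) = -180*(-41) = 7380)
K = -743836 (K = -2*371918 = -743836)
l = -7380 (l = -1*7380 = -7380)
K + l = -743836 - 7380 = -751216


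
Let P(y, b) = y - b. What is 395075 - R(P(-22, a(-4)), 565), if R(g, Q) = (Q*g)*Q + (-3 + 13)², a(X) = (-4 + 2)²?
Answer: 8694825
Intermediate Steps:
a(X) = 4 (a(X) = (-2)² = 4)
R(g, Q) = 100 + g*Q² (R(g, Q) = g*Q² + 10² = g*Q² + 100 = 100 + g*Q²)
395075 - R(P(-22, a(-4)), 565) = 395075 - (100 + (-22 - 1*4)*565²) = 395075 - (100 + (-22 - 4)*319225) = 395075 - (100 - 26*319225) = 395075 - (100 - 8299850) = 395075 - 1*(-8299750) = 395075 + 8299750 = 8694825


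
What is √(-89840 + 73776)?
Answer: 8*I*√251 ≈ 126.74*I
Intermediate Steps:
√(-89840 + 73776) = √(-16064) = 8*I*√251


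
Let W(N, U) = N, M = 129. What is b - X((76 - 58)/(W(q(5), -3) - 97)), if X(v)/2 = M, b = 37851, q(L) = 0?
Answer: 37593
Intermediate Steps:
X(v) = 258 (X(v) = 2*129 = 258)
b - X((76 - 58)/(W(q(5), -3) - 97)) = 37851 - 1*258 = 37851 - 258 = 37593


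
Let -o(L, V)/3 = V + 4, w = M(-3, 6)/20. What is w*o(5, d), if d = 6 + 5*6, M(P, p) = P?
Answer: 18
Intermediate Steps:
w = -3/20 ≈ -0.15000
d = 36 (d = 6 + 30 = 36)
o(L, V) = -12 - 3*V (o(L, V) = -3*(V + 4) = -3*(4 + V) = -12 - 3*V)
w*o(5, d) = -3*(-12 - 3*36)/20 = -3*(-12 - 108)/20 = -3/20*(-120) = 18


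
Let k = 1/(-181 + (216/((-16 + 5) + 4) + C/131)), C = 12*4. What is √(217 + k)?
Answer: 2*√2040382668261/193937 ≈ 14.731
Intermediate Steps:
C = 48
k = -917/193937 (k = 1/(-181 + (216/((-16 + 5) + 4) + 48/131)) = 1/(-181 + (216/(-11 + 4) + 48*(1/131))) = 1/(-181 + (216/(-7) + 48/131)) = 1/(-181 + (216*(-⅐) + 48/131)) = 1/(-181 + (-216/7 + 48/131)) = 1/(-181 - 27960/917) = 1/(-193937/917) = -917/193937 ≈ -0.0047283)
√(217 + k) = √(217 - 917/193937) = √(42083412/193937) = 2*√2040382668261/193937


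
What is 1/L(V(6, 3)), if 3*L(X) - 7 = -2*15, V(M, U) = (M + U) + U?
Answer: -3/23 ≈ -0.13043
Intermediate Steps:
V(M, U) = M + 2*U
L(X) = -23/3 (L(X) = 7/3 + (-2*15)/3 = 7/3 + (1/3)*(-30) = 7/3 - 10 = -23/3)
1/L(V(6, 3)) = 1/(-23/3) = -3/23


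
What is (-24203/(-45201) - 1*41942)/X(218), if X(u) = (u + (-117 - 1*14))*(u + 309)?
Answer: -1895796139/2072420649 ≈ -0.91477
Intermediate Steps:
X(u) = (-131 + u)*(309 + u) (X(u) = (u + (-117 - 14))*(309 + u) = (u - 131)*(309 + u) = (-131 + u)*(309 + u))
(-24203/(-45201) - 1*41942)/X(218) = (-24203/(-45201) - 1*41942)/(-40479 + 218² + 178*218) = (-24203*(-1/45201) - 41942)/(-40479 + 47524 + 38804) = (24203/45201 - 41942)/45849 = -1895796139/45201*1/45849 = -1895796139/2072420649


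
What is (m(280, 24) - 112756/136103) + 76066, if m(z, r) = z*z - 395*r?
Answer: 19732916802/136103 ≈ 1.4499e+5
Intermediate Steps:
m(z, r) = z² - 395*r
(m(280, 24) - 112756/136103) + 76066 = ((280² - 395*24) - 112756/136103) + 76066 = ((78400 - 9480) - 112756*1/136103) + 76066 = (68920 - 112756/136103) + 76066 = 9380106004/136103 + 76066 = 19732916802/136103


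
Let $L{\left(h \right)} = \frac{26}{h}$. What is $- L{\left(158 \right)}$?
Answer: $- \frac{13}{79} \approx -0.16456$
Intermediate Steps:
$- L{\left(158 \right)} = - \frac{26}{158} = \left(-1\right) \frac{13}{79} = - \frac{13}{79}$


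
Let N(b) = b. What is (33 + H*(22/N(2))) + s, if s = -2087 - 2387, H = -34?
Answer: -4815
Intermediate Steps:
s = -4474
(33 + H*(22/N(2))) + s = (33 - 748/2) - 4474 = (33 - 34*11) - 4474 = (33 - 374) - 4474 = -341 - 4474 = -4815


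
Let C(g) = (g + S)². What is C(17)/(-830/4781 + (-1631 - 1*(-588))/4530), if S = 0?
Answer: -368184810/514499 ≈ -715.62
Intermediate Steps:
C(g) = g² (C(g) = (g + 0)² = g²)
C(17)/(-830/4781 + (-1631 - 1*(-588))/4530) = 17²/(-830/4781 + (-1631 - 1*(-588))/4530) = 289/(-830*1/4781 + (-1631 + 588)*(1/4530)) = 289/(-830/4781 - 1043*1/4530) = 289/(-830/4781 - 1043/4530) = 289/(-8746483/21657930) = 289*(-21657930/8746483) = -368184810/514499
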